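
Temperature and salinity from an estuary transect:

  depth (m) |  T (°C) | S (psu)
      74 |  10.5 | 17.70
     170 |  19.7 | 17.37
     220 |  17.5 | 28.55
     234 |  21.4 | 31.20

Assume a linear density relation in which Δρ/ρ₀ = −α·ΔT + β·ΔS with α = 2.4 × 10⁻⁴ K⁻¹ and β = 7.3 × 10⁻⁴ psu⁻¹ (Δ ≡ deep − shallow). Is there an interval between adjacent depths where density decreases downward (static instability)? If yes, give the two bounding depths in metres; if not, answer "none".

74–170 m

Evaluate Δρ/ρ₀ = −αΔT + βΔS across each adjacent pair:
  74–170 m: −αΔT+βΔS = −(2.4 × 10⁻⁴)(+9.2)+(7.3 × 10⁻⁴)(-0.33) = -2.4 × 10⁻³ → UNSTABLE
  170–220 m: −αΔT+βΔS = −(2.4 × 10⁻⁴)(-2.2)+(7.3 × 10⁻⁴)(+11.18) = 8.7 × 10⁻³ → stable
  220–234 m: −αΔT+βΔS = −(2.4 × 10⁻⁴)(+3.9)+(7.3 × 10⁻⁴)(+2.65) = 1.0 × 10⁻³ → stable
The 74–170 m interval has Δρ < 0: lighter water underlies denser water.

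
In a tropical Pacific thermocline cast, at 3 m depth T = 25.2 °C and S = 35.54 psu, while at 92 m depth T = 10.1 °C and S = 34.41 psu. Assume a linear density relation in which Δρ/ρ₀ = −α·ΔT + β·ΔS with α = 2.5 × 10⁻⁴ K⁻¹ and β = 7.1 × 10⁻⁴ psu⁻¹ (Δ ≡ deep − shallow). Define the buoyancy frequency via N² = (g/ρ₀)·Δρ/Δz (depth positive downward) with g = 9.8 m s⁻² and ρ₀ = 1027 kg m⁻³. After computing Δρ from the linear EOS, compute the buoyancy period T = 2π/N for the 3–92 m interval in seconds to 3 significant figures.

ΔT = -15.1 K, ΔS = -1.13 psu (deep − shallow).
Δρ/ρ₀ = −αΔT + βΔS = 3.775 × 10⁻³ − 8.023 × 10⁻⁴ = 2.9727 × 10⁻³, so Δρ ≈ 3.053 kg m⁻³.
N² = (g/ρ₀)·Δρ/Δz = g·(Δρ/ρ₀)/Δz = 9.8 × 2.9727 × 10⁻³ / 89 = 3.2733 × 10⁻⁴ s⁻².
N = √(3.2733 × 10⁻⁴) = 0.018092 rad s⁻¹ → T = 2π/N = 347.29 s ≈ 347 s.

347 s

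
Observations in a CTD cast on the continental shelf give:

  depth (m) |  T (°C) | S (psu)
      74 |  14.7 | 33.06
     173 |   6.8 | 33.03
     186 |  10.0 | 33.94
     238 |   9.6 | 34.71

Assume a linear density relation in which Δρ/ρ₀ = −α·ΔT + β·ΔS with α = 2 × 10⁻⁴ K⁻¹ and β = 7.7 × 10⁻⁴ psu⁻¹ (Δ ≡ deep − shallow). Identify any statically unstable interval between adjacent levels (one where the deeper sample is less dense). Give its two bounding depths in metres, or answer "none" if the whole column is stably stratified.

none

Evaluate Δρ/ρ₀ = −αΔT + βΔS across each adjacent pair:
  74–173 m: −αΔT+βΔS = −(2 × 10⁻⁴)(-7.9)+(7.7 × 10⁻⁴)(-0.03) = 1.6 × 10⁻³ → stable
  173–186 m: −αΔT+βΔS = −(2 × 10⁻⁴)(+3.2)+(7.7 × 10⁻⁴)(+0.91) = 6.1 × 10⁻⁵ → stable
  186–238 m: −αΔT+βΔS = −(2 × 10⁻⁴)(-0.4)+(7.7 × 10⁻⁴)(+0.77) = 6.7 × 10⁻⁴ → stable
Every interval has Δρ > 0: the column is stably stratified throughout.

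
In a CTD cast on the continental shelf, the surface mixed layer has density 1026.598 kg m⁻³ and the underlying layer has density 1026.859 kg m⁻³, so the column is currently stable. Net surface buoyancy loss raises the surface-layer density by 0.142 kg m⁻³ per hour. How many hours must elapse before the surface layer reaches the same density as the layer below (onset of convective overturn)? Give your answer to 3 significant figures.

Density deficit of the surface layer: 1026.859 − 1026.598 = 0.261 kg m⁻³.
Required change = 0.261 / 0.142 = 1.84 hours.

1.84 hours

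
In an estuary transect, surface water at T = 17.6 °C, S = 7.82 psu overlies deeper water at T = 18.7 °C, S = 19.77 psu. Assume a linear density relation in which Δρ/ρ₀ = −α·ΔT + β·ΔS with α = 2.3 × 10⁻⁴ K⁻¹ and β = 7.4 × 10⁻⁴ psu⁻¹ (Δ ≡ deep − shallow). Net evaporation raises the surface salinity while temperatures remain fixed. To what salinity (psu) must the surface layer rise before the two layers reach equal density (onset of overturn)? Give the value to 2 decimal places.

Neutral buoyancy requires −α(T_deep − T_surf) + β(S_deep − S_surf′) = 0.
S_surf′ = S_deep − (α/β)·ΔT = 19.77 − (2.3 × 10⁻⁴/7.4 × 10⁻⁴)·(+1.1) = 19.4281 psu.
Increase required: 19.4281 − 7.82 = 11.6081 psu.

19.43 psu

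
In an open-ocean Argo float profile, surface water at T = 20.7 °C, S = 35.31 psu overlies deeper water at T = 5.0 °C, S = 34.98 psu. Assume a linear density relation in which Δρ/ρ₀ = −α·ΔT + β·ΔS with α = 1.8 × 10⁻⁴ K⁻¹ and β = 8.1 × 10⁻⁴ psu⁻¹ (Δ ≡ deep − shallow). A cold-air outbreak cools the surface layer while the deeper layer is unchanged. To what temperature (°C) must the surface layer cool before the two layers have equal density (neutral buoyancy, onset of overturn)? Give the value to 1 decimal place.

6.5 °C

Neutral buoyancy requires Δρ = 0, i.e. −α(T_deep − T_surf′) + β(S_deep − S_surf) = 0.
T_surf′ = T_deep − (β/α)·ΔS = 5.0 − (8.1 × 10⁻⁴/1.8 × 10⁻⁴)·(-0.33) = 6.485 °C.
Cooling required: 20.7 − (6.485) = 14.215 °C.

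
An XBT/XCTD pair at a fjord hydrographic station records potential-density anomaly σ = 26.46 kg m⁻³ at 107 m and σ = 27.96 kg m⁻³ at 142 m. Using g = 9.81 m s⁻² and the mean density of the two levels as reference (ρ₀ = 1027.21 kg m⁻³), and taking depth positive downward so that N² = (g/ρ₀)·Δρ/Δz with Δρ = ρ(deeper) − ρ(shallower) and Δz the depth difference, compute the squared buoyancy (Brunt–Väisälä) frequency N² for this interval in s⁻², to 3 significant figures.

4.09 × 10⁻⁴ s⁻²

Δρ = 1027.96 − 1026.46 = 1.50 kg m⁻³ over Δz = 142 − 107 = 35 m.
N² = (9.81/1027.21) × (1.50/35) = 4.0929 × 10⁻⁴ s⁻² ≈ 4.09 × 10⁻⁴ s⁻².
Since Δρ > 0 the layer is stably stratified.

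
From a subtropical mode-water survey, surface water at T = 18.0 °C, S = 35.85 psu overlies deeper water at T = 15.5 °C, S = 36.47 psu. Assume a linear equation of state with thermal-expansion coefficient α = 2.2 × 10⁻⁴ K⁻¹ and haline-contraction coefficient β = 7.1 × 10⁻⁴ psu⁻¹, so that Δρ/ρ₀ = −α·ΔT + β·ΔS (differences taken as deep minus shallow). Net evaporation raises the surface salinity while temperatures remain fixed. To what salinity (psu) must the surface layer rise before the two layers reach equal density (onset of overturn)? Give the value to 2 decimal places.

37.24 psu

Neutral buoyancy requires −α(T_deep − T_surf) + β(S_deep − S_surf′) = 0.
S_surf′ = S_deep − (α/β)·ΔT = 36.47 − (2.2 × 10⁻⁴/7.1 × 10⁻⁴)·(-2.5) = 37.2446 psu.
Increase required: 37.2446 − 35.85 = 1.3946 psu.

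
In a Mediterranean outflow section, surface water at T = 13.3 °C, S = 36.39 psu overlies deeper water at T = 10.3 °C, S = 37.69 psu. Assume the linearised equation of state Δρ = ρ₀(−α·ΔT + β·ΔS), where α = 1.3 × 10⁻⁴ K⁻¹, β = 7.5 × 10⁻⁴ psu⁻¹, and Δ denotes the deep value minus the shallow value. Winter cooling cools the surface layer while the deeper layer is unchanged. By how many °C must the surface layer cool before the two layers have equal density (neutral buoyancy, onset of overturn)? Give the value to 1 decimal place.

Neutral buoyancy requires Δρ = 0, i.e. −α(T_deep − T_surf′) + β(S_deep − S_surf) = 0.
T_surf′ = T_deep − (β/α)·ΔS = 10.3 − (7.5 × 10⁻⁴/1.3 × 10⁻⁴)·(+1.30) = 2.800 °C.
Cooling required: 13.3 − (2.800) = 10.500 °C.

10.5 °C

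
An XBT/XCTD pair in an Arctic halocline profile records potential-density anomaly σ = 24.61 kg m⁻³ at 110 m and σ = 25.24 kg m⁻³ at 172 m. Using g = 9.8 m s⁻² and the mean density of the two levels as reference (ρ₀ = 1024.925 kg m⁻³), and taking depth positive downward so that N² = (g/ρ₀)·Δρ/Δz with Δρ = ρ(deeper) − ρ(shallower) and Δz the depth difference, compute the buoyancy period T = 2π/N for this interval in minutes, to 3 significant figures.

10.6 min

Δρ = 1025.24 − 1024.61 = 0.63 kg m⁻³ over Δz = 172 − 110 = 62 m.
N² = (9.8/1024.925) × (0.63/62) = 9.7159 × 10⁻⁵ s⁻².
N = √(9.7159 × 10⁻⁵) = 9.8569 × 10⁻³ rad s⁻¹, so T = 2π/N = 637.44 s = 10.624 min ≈ 10.6 min.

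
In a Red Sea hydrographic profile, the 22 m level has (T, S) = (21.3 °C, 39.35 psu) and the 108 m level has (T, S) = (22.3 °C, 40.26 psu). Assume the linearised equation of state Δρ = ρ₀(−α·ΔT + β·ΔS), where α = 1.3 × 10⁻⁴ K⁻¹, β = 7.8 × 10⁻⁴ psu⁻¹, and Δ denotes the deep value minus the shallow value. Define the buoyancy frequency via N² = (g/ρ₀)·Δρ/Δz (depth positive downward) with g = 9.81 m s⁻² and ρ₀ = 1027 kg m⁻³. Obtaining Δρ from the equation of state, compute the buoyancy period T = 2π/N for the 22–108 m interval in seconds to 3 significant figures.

ΔT = +1.0 K, ΔS = +0.91 psu (deep − shallow).
Δρ/ρ₀ = −αΔT + βΔS = -1.30 × 10⁻⁴ + 7.098 × 10⁻⁴ = 5.798 × 10⁻⁴, so Δρ ≈ 0.5955 kg m⁻³.
N² = (g/ρ₀)·Δρ/Δz = g·(Δρ/ρ₀)/Δz = 9.81 × 5.798 × 10⁻⁴ / 86 = 6.6138 × 10⁻⁵ s⁻².
N = √(6.6138 × 10⁻⁵) = 8.1325 × 10⁻³ rad s⁻¹ → T = 2π/N = 772.60 s ≈ 773 s.

773 s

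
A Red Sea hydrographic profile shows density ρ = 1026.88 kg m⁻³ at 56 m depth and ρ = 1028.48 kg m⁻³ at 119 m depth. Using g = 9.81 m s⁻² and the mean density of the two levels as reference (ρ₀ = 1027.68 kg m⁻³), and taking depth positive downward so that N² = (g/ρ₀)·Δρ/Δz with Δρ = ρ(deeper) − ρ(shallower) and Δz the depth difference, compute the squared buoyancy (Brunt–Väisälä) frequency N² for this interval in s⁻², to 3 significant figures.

Δρ = 1028.48 − 1026.88 = 1.60 kg m⁻³ over Δz = 119 − 56 = 63 m.
N² = (9.81/1027.68) × (1.60/63) = 2.4243 × 10⁻⁴ s⁻² ≈ 2.42 × 10⁻⁴ s⁻².
A positive N² confirms static stability across the interval.

2.42 × 10⁻⁴ s⁻²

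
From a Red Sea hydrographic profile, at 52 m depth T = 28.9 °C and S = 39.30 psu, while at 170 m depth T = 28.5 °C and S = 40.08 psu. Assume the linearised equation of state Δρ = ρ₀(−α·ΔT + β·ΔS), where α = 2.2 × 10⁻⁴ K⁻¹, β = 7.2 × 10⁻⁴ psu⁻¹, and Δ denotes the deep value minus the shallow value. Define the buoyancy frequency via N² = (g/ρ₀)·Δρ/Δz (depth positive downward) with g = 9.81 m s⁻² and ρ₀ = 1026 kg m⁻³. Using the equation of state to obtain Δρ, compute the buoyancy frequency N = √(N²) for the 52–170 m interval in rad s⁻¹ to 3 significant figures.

7.35 × 10⁻³ rad s⁻¹

ΔT = -0.4 K, ΔS = +0.78 psu (deep − shallow).
Δρ/ρ₀ = −αΔT + βΔS = 8.80 × 10⁻⁵ + 5.616 × 10⁻⁴ = 6.496 × 10⁻⁴, so Δρ ≈ 0.6665 kg m⁻³.
N² = (g/ρ₀)·Δρ/Δz = g·(Δρ/ρ₀)/Δz = 9.81 × 6.496 × 10⁻⁴ / 118 = 5.4005 × 10⁻⁵ s⁻².
N = √(5.4005 × 10⁻⁵) = 7.3488 × 10⁻³ rad s⁻¹ ≈ 7.35 × 10⁻³ rad s⁻¹.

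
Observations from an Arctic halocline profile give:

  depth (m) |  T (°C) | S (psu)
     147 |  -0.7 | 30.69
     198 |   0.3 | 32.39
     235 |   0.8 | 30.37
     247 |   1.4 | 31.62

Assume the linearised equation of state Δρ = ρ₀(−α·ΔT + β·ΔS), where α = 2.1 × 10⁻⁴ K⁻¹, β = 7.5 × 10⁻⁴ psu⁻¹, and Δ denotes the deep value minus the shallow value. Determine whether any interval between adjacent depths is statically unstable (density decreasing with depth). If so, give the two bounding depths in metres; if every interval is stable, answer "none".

198–235 m

Evaluate Δρ/ρ₀ = −αΔT + βΔS across each adjacent pair:
  147–198 m: −αΔT+βΔS = −(2.1 × 10⁻⁴)(+1.0)+(7.5 × 10⁻⁴)(+1.70) = 1.1 × 10⁻³ → stable
  198–235 m: −αΔT+βΔS = −(2.1 × 10⁻⁴)(+0.5)+(7.5 × 10⁻⁴)(-2.02) = -1.6 × 10⁻³ → UNSTABLE
  235–247 m: −αΔT+βΔS = −(2.1 × 10⁻⁴)(+0.6)+(7.5 × 10⁻⁴)(+1.25) = 8.1 × 10⁻⁴ → stable
The 198–235 m interval has Δρ < 0: lighter water underlies denser water.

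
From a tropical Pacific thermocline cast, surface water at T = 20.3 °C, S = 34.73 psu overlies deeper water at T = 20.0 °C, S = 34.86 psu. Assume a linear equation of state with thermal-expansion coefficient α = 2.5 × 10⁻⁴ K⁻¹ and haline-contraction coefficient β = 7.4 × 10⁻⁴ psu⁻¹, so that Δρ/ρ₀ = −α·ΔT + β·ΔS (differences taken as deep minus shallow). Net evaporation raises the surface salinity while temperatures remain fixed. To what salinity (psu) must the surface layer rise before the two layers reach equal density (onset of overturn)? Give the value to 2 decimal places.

Neutral buoyancy requires −α(T_deep − T_surf) + β(S_deep − S_surf′) = 0.
S_surf′ = S_deep − (α/β)·ΔT = 34.86 − (2.5 × 10⁻⁴/7.4 × 10⁻⁴)·(-0.3) = 34.9614 psu.
Increase required: 34.9614 − 34.73 = 0.2314 psu.

34.96 psu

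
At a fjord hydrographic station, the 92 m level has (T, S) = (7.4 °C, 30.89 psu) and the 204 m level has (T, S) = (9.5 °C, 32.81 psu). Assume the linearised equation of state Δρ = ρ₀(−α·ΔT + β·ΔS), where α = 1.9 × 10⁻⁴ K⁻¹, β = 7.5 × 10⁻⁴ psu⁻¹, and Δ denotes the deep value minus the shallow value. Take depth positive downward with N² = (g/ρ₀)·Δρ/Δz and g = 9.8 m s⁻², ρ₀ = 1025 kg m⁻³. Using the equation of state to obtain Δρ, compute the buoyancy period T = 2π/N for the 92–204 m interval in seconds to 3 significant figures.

ΔT = +2.1 K, ΔS = +1.92 psu (deep − shallow).
Δρ/ρ₀ = −αΔT + βΔS = -3.99 × 10⁻⁴ + 1.44 × 10⁻³ = 1.041 × 10⁻³, so Δρ ≈ 1.067 kg m⁻³.
N² = (g/ρ₀)·Δρ/Δz = g·(Δρ/ρ₀)/Δz = 9.8 × 1.041 × 10⁻³ / 112 = 9.1087 × 10⁻⁵ s⁻².
N = √(9.1087 × 10⁻⁵) = 9.5440 × 10⁻³ rad s⁻¹ → T = 2π/N = 658.34 s ≈ 658 s.

658 s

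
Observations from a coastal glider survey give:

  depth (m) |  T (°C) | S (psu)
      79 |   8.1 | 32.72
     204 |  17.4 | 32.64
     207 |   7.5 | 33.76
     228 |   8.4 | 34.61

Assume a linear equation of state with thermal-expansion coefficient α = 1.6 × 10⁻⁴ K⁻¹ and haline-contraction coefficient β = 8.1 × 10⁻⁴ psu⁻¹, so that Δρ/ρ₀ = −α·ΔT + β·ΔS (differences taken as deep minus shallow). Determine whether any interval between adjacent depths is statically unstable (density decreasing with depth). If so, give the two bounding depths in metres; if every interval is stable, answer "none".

79–204 m

Evaluate Δρ/ρ₀ = −αΔT + βΔS across each adjacent pair:
  79–204 m: −αΔT+βΔS = −(1.6 × 10⁻⁴)(+9.3)+(8.1 × 10⁻⁴)(-0.08) = -1.6 × 10⁻³ → UNSTABLE
  204–207 m: −αΔT+βΔS = −(1.6 × 10⁻⁴)(-9.9)+(8.1 × 10⁻⁴)(+1.12) = 2.5 × 10⁻³ → stable
  207–228 m: −αΔT+βΔS = −(1.6 × 10⁻⁴)(+0.9)+(8.1 × 10⁻⁴)(+0.85) = 5.4 × 10⁻⁴ → stable
The 79–204 m interval has Δρ < 0: lighter water underlies denser water.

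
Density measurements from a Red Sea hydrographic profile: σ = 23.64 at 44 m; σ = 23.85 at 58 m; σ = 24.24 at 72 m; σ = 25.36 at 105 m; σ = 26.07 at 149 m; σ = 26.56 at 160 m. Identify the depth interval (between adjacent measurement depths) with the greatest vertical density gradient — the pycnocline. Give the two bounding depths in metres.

149–160 m

Compute the density gradient over each adjacent pair:
  44–58 m: Δρ/Δz = 0.21/14 = 0.015 kg m⁻⁴
  58–72 m: Δρ/Δz = 0.39/14 = 0.028 kg m⁻⁴
  72–105 m: Δρ/Δz = 1.12/33 = 0.034 kg m⁻⁴
  105–149 m: Δρ/Δz = 0.71/44 = 0.016 kg m⁻⁴
  149–160 m: Δρ/Δz = 0.49/11 = 0.045 kg m⁻⁴
The largest gradient is in the 149–160 m interval — the pycnocline.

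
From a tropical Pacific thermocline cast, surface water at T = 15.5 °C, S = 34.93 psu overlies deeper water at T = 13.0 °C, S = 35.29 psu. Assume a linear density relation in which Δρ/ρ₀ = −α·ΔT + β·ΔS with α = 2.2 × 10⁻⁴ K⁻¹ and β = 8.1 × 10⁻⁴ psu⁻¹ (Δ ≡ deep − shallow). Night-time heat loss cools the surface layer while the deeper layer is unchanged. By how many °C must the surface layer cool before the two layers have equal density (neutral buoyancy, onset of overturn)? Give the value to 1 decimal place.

Neutral buoyancy requires Δρ = 0, i.e. −α(T_deep − T_surf′) + β(S_deep − S_surf) = 0.
T_surf′ = T_deep − (β/α)·ΔS = 13.0 − (8.1 × 10⁻⁴/2.2 × 10⁻⁴)·(+0.36) = 11.675 °C.
Cooling required: 15.5 − (11.675) = 3.825 °C.

3.8 °C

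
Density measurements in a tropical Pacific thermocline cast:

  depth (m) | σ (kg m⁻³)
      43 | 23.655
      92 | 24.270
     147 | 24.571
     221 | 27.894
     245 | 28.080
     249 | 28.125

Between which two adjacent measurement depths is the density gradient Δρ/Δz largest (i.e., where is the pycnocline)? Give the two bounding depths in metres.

Compute the density gradient over each adjacent pair:
  43–92 m: Δρ/Δz = 0.615/49 = 0.013 kg m⁻⁴
  92–147 m: Δρ/Δz = 0.301/55 = 5.5 × 10⁻³ kg m⁻⁴
  147–221 m: Δρ/Δz = 3.323/74 = 0.045 kg m⁻⁴
  221–245 m: Δρ/Δz = 0.186/24 = 7.7 × 10⁻³ kg m⁻⁴
  245–249 m: Δρ/Δz = 0.045/4 = 0.011 kg m⁻⁴
The largest gradient is in the 147–221 m interval — the pycnocline.

147–221 m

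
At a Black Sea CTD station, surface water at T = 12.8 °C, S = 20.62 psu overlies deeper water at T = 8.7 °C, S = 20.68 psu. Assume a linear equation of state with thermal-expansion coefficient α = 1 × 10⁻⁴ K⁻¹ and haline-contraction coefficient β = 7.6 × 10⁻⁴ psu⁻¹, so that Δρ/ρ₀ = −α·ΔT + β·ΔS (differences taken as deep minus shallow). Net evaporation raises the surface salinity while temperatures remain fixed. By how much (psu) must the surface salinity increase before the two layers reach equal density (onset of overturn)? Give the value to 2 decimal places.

Neutral buoyancy requires −α(T_deep − T_surf) + β(S_deep − S_surf′) = 0.
S_surf′ = S_deep − (α/β)·ΔT = 20.68 − (1 × 10⁻⁴/7.6 × 10⁻⁴)·(-4.1) = 21.2195 psu.
Increase required: 21.2195 − 20.62 = 0.5995 psu.

0.60 psu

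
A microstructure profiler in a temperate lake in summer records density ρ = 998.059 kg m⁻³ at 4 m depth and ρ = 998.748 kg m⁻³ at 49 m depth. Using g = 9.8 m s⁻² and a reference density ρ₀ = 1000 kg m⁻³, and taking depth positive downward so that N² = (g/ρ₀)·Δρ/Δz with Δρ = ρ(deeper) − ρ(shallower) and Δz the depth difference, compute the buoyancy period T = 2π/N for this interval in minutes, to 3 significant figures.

8.55 min

Δρ = 998.748 − 998.059 = 0.689 kg m⁻³ over Δz = 49 − 4 = 45 m.
N² = (9.8/1000) × (0.689/45) = 1.5005 × 10⁻⁴ s⁻².
N = √(1.5005 × 10⁻⁴) = 0.012249 rad s⁻¹, so T = 2π/N = 512.95 s = 8.5492 min ≈ 8.55 min.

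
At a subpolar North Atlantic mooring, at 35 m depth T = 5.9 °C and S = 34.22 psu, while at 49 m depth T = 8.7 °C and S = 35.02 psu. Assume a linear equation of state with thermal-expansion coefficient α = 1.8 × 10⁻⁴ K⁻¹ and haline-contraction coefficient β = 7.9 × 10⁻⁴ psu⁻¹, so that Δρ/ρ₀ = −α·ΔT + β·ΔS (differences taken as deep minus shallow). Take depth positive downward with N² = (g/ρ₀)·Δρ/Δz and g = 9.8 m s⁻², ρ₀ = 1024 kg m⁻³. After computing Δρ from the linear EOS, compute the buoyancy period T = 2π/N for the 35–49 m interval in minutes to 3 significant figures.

ΔT = +2.8 K, ΔS = +0.80 psu (deep − shallow).
Δρ/ρ₀ = −αΔT + βΔS = -5.04 × 10⁻⁴ + 6.32 × 10⁻⁴ = 1.28 × 10⁻⁴, so Δρ ≈ 0.1311 kg m⁻³.
N² = (g/ρ₀)·Δρ/Δz = g·(Δρ/ρ₀)/Δz = 9.8 × 1.28 × 10⁻⁴ / 14 = 8.9600 × 10⁻⁵ s⁻².
N = √(8.9600 × 10⁻⁵) = 9.4657 × 10⁻³ rad s⁻¹ → T = 2π/N = 663.78 s = 11.063 min ≈ 11.1 min.

11.1 min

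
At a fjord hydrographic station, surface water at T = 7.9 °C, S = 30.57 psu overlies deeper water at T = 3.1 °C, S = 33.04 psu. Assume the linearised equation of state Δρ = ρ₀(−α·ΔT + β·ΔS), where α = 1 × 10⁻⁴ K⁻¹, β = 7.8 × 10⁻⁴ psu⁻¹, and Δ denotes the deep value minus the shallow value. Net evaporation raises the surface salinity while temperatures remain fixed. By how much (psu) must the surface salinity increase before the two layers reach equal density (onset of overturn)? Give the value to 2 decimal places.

3.09 psu

Neutral buoyancy requires −α(T_deep − T_surf) + β(S_deep − S_surf′) = 0.
S_surf′ = S_deep − (α/β)·ΔT = 33.04 − (1 × 10⁻⁴/7.8 × 10⁻⁴)·(-4.8) = 33.6554 psu.
Increase required: 33.6554 − 30.57 = 3.0854 psu.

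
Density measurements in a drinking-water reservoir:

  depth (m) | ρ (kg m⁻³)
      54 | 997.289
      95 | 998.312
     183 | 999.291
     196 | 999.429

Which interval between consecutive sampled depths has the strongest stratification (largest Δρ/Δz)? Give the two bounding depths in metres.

54–95 m

Compute the density gradient over each adjacent pair:
  54–95 m: Δρ/Δz = 1.023/41 = 0.025 kg m⁻⁴
  95–183 m: Δρ/Δz = 0.979/88 = 0.011 kg m⁻⁴
  183–196 m: Δρ/Δz = 0.138/13 = 0.011 kg m⁻⁴
The largest gradient is in the 54–95 m interval — the pycnocline.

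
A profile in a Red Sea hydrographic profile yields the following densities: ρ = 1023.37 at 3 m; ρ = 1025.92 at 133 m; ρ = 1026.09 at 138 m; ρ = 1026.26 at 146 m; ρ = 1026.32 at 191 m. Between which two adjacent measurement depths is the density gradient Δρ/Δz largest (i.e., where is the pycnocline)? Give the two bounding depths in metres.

Compute the density gradient over each adjacent pair:
  3–133 m: Δρ/Δz = 2.55/130 = 0.020 kg m⁻⁴
  133–138 m: Δρ/Δz = 0.17/5 = 0.034 kg m⁻⁴
  138–146 m: Δρ/Δz = 0.17/8 = 0.021 kg m⁻⁴
  146–191 m: Δρ/Δz = 0.06/45 = 1.3 × 10⁻³ kg m⁻⁴
The largest gradient is in the 133–138 m interval — the pycnocline.

133–138 m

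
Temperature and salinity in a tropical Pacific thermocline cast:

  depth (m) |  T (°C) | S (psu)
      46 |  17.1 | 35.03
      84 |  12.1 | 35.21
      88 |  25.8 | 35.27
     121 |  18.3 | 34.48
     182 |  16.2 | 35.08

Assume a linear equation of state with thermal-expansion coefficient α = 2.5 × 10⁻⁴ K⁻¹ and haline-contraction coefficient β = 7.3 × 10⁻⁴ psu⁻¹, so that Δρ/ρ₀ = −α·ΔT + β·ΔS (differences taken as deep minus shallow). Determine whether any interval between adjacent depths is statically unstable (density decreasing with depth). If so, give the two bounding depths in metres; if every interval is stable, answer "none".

84–88 m

Evaluate Δρ/ρ₀ = −αΔT + βΔS across each adjacent pair:
  46–84 m: −αΔT+βΔS = −(2.5 × 10⁻⁴)(-5.0)+(7.3 × 10⁻⁴)(+0.18) = 1.4 × 10⁻³ → stable
  84–88 m: −αΔT+βΔS = −(2.5 × 10⁻⁴)(+13.7)+(7.3 × 10⁻⁴)(+0.06) = -3.4 × 10⁻³ → UNSTABLE
  88–121 m: −αΔT+βΔS = −(2.5 × 10⁻⁴)(-7.5)+(7.3 × 10⁻⁴)(-0.79) = 1.3 × 10⁻³ → stable
  121–182 m: −αΔT+βΔS = −(2.5 × 10⁻⁴)(-2.1)+(7.3 × 10⁻⁴)(+0.60) = 9.6 × 10⁻⁴ → stable
The 84–88 m interval has Δρ < 0: lighter water underlies denser water.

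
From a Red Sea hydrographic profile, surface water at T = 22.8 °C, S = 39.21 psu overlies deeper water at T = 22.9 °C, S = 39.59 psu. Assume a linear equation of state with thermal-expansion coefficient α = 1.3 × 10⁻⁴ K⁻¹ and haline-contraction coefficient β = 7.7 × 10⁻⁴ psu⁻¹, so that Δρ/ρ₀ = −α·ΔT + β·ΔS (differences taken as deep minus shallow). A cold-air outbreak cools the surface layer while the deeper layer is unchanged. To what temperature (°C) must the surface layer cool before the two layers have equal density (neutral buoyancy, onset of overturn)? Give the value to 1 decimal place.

Neutral buoyancy requires Δρ = 0, i.e. −α(T_deep − T_surf′) + β(S_deep − S_surf) = 0.
T_surf′ = T_deep − (β/α)·ΔS = 22.9 − (7.7 × 10⁻⁴/1.3 × 10⁻⁴)·(+0.38) = 20.649 °C.
Cooling required: 22.8 − (20.649) = 2.151 °C.

20.6 °C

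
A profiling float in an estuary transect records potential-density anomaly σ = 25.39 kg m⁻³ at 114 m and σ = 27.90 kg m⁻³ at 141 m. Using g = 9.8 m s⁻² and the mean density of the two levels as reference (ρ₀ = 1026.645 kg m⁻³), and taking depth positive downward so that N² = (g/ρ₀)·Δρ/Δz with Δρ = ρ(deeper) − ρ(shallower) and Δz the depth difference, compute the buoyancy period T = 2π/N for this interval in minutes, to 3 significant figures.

Δρ = 1027.90 − 1025.39 = 2.51 kg m⁻³ over Δz = 141 − 114 = 27 m.
N² = (9.8/1026.645) × (2.51/27) = 8.8739 × 10⁻⁴ s⁻².
N = √(8.8739 × 10⁻⁴) = 0.029789 rad s⁻¹, so T = 2π/N = 210.92 s = 3.5153 min ≈ 3.52 min.
N² > 0, so the interval is statically stable.

3.52 min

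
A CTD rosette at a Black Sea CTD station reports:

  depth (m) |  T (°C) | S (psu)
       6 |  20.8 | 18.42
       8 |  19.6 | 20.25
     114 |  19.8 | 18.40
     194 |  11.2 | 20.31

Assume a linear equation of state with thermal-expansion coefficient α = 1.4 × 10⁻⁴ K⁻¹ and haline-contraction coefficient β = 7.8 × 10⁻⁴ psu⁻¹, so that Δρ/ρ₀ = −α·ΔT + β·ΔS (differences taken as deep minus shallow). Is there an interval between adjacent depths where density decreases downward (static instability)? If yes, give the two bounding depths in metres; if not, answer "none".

8–114 m

Evaluate Δρ/ρ₀ = −αΔT + βΔS across each adjacent pair:
  6–8 m: −αΔT+βΔS = −(1.4 × 10⁻⁴)(-1.2)+(7.8 × 10⁻⁴)(+1.83) = 1.6 × 10⁻³ → stable
  8–114 m: −αΔT+βΔS = −(1.4 × 10⁻⁴)(+0.2)+(7.8 × 10⁻⁴)(-1.85) = -1.5 × 10⁻³ → UNSTABLE
  114–194 m: −αΔT+βΔS = −(1.4 × 10⁻⁴)(-8.6)+(7.8 × 10⁻⁴)(+1.91) = 2.7 × 10⁻³ → stable
The 8–114 m interval has Δρ < 0: lighter water underlies denser water.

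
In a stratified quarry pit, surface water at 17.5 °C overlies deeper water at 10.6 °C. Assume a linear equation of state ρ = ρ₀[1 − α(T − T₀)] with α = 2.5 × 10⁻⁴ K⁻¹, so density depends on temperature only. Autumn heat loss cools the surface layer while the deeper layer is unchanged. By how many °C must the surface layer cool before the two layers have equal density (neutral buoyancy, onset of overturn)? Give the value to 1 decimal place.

6.9 °C

With temperature the only control, equal density requires T_surf′ = T_deep.
T_surf′ = 10.6 °C.
Cooling required: 17.5 − 10.6 = 6.9 °C.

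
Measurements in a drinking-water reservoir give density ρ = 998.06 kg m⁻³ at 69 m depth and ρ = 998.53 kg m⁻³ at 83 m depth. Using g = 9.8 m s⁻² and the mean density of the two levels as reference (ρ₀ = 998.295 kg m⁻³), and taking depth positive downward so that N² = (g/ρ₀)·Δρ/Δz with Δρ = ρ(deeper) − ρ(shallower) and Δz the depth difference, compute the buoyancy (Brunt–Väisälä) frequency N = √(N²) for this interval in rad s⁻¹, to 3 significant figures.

0.0182 rad s⁻¹

Δρ = 998.53 − 998.06 = 0.47 kg m⁻³ over Δz = 83 − 69 = 14 m.
N² = (9.8/998.295) × (0.47/14) = 3.2956 × 10⁻⁴ s⁻².
N = √(3.2956 × 10⁻⁴) = 0.018154 rad s⁻¹ ≈ 0.0182 rad s⁻¹.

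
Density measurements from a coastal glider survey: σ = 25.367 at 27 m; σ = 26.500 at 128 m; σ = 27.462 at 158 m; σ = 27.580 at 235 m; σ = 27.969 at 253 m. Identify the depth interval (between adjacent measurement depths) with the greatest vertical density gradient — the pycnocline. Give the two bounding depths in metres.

Compute the density gradient over each adjacent pair:
  27–128 m: Δρ/Δz = 1.133/101 = 0.011 kg m⁻⁴
  128–158 m: Δρ/Δz = 0.962/30 = 0.032 kg m⁻⁴
  158–235 m: Δρ/Δz = 0.118/77 = 1.5 × 10⁻³ kg m⁻⁴
  235–253 m: Δρ/Δz = 0.389/18 = 0.022 kg m⁻⁴
The largest gradient is in the 128–158 m interval — the pycnocline.

128–158 m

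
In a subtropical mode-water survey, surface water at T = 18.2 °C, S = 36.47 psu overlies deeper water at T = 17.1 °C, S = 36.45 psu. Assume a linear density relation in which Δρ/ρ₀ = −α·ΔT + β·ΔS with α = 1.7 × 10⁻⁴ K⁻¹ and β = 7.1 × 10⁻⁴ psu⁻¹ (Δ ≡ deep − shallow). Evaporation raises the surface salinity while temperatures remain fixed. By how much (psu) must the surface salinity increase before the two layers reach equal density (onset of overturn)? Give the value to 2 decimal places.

Neutral buoyancy requires −α(T_deep − T_surf) + β(S_deep − S_surf′) = 0.
S_surf′ = S_deep − (α/β)·ΔT = 36.45 − (1.7 × 10⁻⁴/7.1 × 10⁻⁴)·(-1.1) = 36.7134 psu.
Increase required: 36.7134 − 36.47 = 0.2434 psu.

0.24 psu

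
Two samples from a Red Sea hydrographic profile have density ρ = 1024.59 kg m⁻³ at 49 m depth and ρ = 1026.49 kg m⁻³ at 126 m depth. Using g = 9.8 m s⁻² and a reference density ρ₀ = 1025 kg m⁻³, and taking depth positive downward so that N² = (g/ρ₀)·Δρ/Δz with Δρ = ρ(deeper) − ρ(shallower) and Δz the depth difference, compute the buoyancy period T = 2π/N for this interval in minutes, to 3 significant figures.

Δρ = 1026.49 − 1024.59 = 1.90 kg m⁻³ over Δz = 126 − 49 = 77 m.
N² = (9.8/1025) × (1.90/77) = 2.3592 × 10⁻⁴ s⁻².
N = √(2.3592 × 10⁻⁴) = 0.015360 rad s⁻¹, so T = 2π/N = 409.06 s = 6.8177 min ≈ 6.82 min.

6.82 min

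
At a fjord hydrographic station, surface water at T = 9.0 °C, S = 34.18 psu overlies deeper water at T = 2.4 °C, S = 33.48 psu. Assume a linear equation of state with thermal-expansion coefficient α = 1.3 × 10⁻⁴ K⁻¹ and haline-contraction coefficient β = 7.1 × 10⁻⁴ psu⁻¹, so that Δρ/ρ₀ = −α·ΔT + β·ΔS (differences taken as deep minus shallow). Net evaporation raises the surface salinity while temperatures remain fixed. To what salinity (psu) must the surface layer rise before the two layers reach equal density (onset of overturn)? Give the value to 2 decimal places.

34.69 psu

Neutral buoyancy requires −α(T_deep − T_surf) + β(S_deep − S_surf′) = 0.
S_surf′ = S_deep − (α/β)·ΔT = 33.48 − (1.3 × 10⁻⁴/7.1 × 10⁻⁴)·(-6.6) = 34.6885 psu.
Increase required: 34.6885 − 34.18 = 0.5085 psu.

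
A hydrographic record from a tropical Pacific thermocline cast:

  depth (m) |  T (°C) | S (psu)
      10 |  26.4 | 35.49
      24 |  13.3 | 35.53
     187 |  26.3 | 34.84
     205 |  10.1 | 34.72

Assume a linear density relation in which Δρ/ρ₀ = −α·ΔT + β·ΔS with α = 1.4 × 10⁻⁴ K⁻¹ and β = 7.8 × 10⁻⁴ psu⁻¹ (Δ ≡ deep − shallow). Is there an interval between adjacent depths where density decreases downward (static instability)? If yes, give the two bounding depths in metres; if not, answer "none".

Evaluate Δρ/ρ₀ = −αΔT + βΔS across each adjacent pair:
  10–24 m: −αΔT+βΔS = −(1.4 × 10⁻⁴)(-13.1)+(7.8 × 10⁻⁴)(+0.04) = 1.9 × 10⁻³ → stable
  24–187 m: −αΔT+βΔS = −(1.4 × 10⁻⁴)(+13.0)+(7.8 × 10⁻⁴)(-0.69) = -2.4 × 10⁻³ → UNSTABLE
  187–205 m: −αΔT+βΔS = −(1.4 × 10⁻⁴)(-16.2)+(7.8 × 10⁻⁴)(-0.12) = 2.2 × 10⁻³ → stable
The 24–187 m interval has Δρ < 0: lighter water underlies denser water.

24–187 m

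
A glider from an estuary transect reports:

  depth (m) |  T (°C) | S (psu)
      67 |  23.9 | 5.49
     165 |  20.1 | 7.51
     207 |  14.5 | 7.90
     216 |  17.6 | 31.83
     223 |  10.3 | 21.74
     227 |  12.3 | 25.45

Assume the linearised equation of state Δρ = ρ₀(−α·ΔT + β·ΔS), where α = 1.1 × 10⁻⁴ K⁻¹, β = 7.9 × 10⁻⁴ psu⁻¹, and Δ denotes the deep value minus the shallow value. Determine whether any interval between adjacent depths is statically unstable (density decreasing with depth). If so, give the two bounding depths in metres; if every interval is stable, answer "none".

216–223 m

Evaluate Δρ/ρ₀ = −αΔT + βΔS across each adjacent pair:
  67–165 m: −αΔT+βΔS = −(1.1 × 10⁻⁴)(-3.8)+(7.9 × 10⁻⁴)(+2.02) = 2.0 × 10⁻³ → stable
  165–207 m: −αΔT+βΔS = −(1.1 × 10⁻⁴)(-5.6)+(7.9 × 10⁻⁴)(+0.39) = 9.2 × 10⁻⁴ → stable
  207–216 m: −αΔT+βΔS = −(1.1 × 10⁻⁴)(+3.1)+(7.9 × 10⁻⁴)(+23.93) = 0.019 → stable
  216–223 m: −αΔT+βΔS = −(1.1 × 10⁻⁴)(-7.3)+(7.9 × 10⁻⁴)(-10.09) = -7.2 × 10⁻³ → UNSTABLE
  223–227 m: −αΔT+βΔS = −(1.1 × 10⁻⁴)(+2.0)+(7.9 × 10⁻⁴)(+3.71) = 2.7 × 10⁻³ → stable
The 216–223 m interval has Δρ < 0: lighter water underlies denser water.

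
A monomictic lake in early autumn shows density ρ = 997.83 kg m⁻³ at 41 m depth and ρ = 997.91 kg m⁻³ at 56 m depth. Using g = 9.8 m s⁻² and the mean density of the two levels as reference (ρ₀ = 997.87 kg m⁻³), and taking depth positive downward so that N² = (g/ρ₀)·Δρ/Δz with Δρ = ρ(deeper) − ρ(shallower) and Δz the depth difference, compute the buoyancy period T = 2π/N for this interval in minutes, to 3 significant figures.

Δρ = 997.91 − 997.83 = 0.08 kg m⁻³ over Δz = 56 − 41 = 15 m.
N² = (9.8/997.87) × (0.08/15) = 5.2378 × 10⁻⁵ s⁻².
N = √(5.2378 × 10⁻⁵) = 7.2373 × 10⁻³ rad s⁻¹, so T = 2π/N = 868.17 s = 14.470 min ≈ 14.5 min.

14.5 min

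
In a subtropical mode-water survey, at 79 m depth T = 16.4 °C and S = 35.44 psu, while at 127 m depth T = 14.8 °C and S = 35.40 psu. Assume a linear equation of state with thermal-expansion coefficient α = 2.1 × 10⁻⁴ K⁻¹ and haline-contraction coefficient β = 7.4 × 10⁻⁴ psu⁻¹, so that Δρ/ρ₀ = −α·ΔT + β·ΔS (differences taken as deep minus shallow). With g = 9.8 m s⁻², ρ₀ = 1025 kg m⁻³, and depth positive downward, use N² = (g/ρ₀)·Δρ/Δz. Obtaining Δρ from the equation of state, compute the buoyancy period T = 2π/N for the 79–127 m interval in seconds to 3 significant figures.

ΔT = -1.6 K, ΔS = -0.04 psu (deep − shallow).
Δρ/ρ₀ = −αΔT + βΔS = 3.36 × 10⁻⁴ − 2.96 × 10⁻⁵ = 3.064 × 10⁻⁴, so Δρ ≈ 0.3141 kg m⁻³.
N² = (g/ρ₀)·Δρ/Δz = g·(Δρ/ρ₀)/Δz = 9.8 × 3.064 × 10⁻⁴ / 48 = 6.2557 × 10⁻⁵ s⁻².
N = √(6.2557 × 10⁻⁵) = 7.9093 × 10⁻³ rad s⁻¹ → T = 2π/N = 794.40 s ≈ 794 s.

794 s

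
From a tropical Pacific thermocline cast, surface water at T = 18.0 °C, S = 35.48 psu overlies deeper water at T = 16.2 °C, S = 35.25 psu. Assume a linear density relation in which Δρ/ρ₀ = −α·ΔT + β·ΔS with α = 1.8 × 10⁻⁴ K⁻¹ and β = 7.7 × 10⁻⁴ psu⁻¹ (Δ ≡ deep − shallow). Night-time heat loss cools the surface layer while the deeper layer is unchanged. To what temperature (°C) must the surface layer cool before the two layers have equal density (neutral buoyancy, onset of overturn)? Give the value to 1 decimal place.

Neutral buoyancy requires Δρ = 0, i.e. −α(T_deep − T_surf′) + β(S_deep − S_surf) = 0.
T_surf′ = T_deep − (β/α)·ΔS = 16.2 − (7.7 × 10⁻⁴/1.8 × 10⁻⁴)·(-0.23) = 17.184 °C.
Cooling required: 18.0 − (17.184) = 0.816 °C.

17.2 °C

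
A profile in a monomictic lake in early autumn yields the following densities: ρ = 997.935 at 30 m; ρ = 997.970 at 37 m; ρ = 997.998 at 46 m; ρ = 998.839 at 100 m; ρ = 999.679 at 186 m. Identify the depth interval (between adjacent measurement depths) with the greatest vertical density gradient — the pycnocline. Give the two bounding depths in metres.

Compute the density gradient over each adjacent pair:
  30–37 m: Δρ/Δz = 0.035/7 = 5.0 × 10⁻³ kg m⁻⁴
  37–46 m: Δρ/Δz = 0.028/9 = 3.1 × 10⁻³ kg m⁻⁴
  46–100 m: Δρ/Δz = 0.841/54 = 0.016 kg m⁻⁴
  100–186 m: Δρ/Δz = 0.840/86 = 9.8 × 10⁻³ kg m⁻⁴
The largest gradient is in the 46–100 m interval — the pycnocline.

46–100 m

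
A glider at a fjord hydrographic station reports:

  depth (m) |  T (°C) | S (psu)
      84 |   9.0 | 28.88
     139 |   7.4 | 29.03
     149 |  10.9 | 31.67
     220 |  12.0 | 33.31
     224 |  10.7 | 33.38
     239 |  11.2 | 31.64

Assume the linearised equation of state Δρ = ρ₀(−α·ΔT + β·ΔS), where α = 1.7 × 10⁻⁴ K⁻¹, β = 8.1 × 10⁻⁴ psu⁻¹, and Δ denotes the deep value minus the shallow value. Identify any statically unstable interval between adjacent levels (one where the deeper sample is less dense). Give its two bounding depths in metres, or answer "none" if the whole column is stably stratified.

224–239 m

Evaluate Δρ/ρ₀ = −αΔT + βΔS across each adjacent pair:
  84–139 m: −αΔT+βΔS = −(1.7 × 10⁻⁴)(-1.6)+(8.1 × 10⁻⁴)(+0.15) = 3.9 × 10⁻⁴ → stable
  139–149 m: −αΔT+βΔS = −(1.7 × 10⁻⁴)(+3.5)+(8.1 × 10⁻⁴)(+2.64) = 1.5 × 10⁻³ → stable
  149–220 m: −αΔT+βΔS = −(1.7 × 10⁻⁴)(+1.1)+(8.1 × 10⁻⁴)(+1.64) = 1.1 × 10⁻³ → stable
  220–224 m: −αΔT+βΔS = −(1.7 × 10⁻⁴)(-1.3)+(8.1 × 10⁻⁴)(+0.07) = 2.8 × 10⁻⁴ → stable
  224–239 m: −αΔT+βΔS = −(1.7 × 10⁻⁴)(+0.5)+(8.1 × 10⁻⁴)(-1.74) = -1.5 × 10⁻³ → UNSTABLE
The 224–239 m interval has Δρ < 0: lighter water underlies denser water.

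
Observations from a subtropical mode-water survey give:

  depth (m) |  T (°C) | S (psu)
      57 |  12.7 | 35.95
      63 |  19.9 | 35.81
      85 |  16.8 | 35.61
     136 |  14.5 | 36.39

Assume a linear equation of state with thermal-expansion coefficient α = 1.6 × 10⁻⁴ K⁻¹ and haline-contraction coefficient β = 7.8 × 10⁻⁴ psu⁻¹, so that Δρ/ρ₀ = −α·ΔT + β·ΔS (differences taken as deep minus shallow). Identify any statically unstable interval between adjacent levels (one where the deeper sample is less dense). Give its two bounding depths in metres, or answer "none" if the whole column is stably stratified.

57–63 m

Evaluate Δρ/ρ₀ = −αΔT + βΔS across each adjacent pair:
  57–63 m: −αΔT+βΔS = −(1.6 × 10⁻⁴)(+7.2)+(7.8 × 10⁻⁴)(-0.14) = -1.3 × 10⁻³ → UNSTABLE
  63–85 m: −αΔT+βΔS = −(1.6 × 10⁻⁴)(-3.1)+(7.8 × 10⁻⁴)(-0.20) = 3.4 × 10⁻⁴ → stable
  85–136 m: −αΔT+βΔS = −(1.6 × 10⁻⁴)(-2.3)+(7.8 × 10⁻⁴)(+0.78) = 9.8 × 10⁻⁴ → stable
The 57–63 m interval has Δρ < 0: lighter water underlies denser water.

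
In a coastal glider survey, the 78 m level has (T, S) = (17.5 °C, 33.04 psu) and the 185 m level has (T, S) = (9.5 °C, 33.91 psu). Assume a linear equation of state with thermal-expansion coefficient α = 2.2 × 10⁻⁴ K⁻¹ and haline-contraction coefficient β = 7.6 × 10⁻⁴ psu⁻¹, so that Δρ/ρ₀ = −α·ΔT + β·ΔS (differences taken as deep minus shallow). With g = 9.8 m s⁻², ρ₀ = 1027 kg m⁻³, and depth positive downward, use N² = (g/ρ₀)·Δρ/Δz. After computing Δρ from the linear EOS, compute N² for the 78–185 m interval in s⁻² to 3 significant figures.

ΔT = -8.0 K, ΔS = +0.87 psu (deep − shallow).
Δρ/ρ₀ = −αΔT + βΔS = 1.76 × 10⁻³ + 6.612 × 10⁻⁴ = 2.4212 × 10⁻³, so Δρ ≈ 2.487 kg m⁻³.
N² = (g/ρ₀)·Δρ/Δz = g·(Δρ/ρ₀)/Δz = 9.8 × 2.4212 × 10⁻³ / 107 = 2.2175 × 10⁻⁴ s⁻² ≈ 2.22 × 10⁻⁴ s⁻².

2.22 × 10⁻⁴ s⁻²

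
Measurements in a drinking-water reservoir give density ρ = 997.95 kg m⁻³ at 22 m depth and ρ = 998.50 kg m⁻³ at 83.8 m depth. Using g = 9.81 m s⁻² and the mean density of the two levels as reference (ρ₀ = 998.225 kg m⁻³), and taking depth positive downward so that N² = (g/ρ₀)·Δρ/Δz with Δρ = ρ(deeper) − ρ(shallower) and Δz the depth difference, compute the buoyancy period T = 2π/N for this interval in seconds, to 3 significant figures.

672 s

Δρ = 998.50 − 997.95 = 0.55 kg m⁻³ over Δz = 83.8 − 22 = 61.8 m.
N² = (9.81/998.225) × (0.55/61.8) = 8.7461 × 10⁻⁵ s⁻².
N = √(8.7461 × 10⁻⁵) = 9.3521 × 10⁻³ rad s⁻¹, so T = 2π/N = 671.85 s ≈ 672 s.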